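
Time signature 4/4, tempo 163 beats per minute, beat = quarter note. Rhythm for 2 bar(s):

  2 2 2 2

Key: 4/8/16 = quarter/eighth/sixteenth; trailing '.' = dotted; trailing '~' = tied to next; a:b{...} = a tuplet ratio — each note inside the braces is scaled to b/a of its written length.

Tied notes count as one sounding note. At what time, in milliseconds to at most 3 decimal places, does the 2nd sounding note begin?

note 2 onset = 2b = 736.196ms

1. 0.0ms @ 0 + 736.196ms (2)
2. 736.196ms @ 2 + 736.196ms (2)
3. 1472.393ms @ 4 + 736.196ms (2)
4. 2208.589ms @ 6 + 736.196ms (2)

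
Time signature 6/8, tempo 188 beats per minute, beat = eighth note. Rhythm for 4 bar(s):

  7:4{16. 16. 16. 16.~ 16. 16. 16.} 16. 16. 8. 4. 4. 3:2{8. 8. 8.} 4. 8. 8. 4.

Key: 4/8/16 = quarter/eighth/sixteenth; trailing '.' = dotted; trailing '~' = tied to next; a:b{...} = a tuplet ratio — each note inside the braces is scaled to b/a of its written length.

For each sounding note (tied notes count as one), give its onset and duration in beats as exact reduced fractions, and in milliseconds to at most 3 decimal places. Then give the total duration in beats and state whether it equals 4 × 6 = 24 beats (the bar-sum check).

1) 0.0ms=0b +136.778ms=3/7b
2) 136.778ms=3/7b +136.778ms=3/7b
3) 273.556ms=6/7b +136.778ms=3/7b
4) 410.334ms=9/7b +273.556ms=6/7b
5) 683.891ms=15/7b +136.778ms=3/7b
6) 820.669ms=18/7b +136.778ms=3/7b
7) 957.447ms=3b +239.362ms=3/4b
8) 1196.809ms=15/4b +239.362ms=3/4b
9) 1436.17ms=9/2b +478.723ms=3/2b
10) 1914.894ms=6b +957.447ms=3b
11) 2872.34ms=9b +957.447ms=3b
12) 3829.787ms=12b +319.149ms=1b
13) 4148.936ms=13b +319.149ms=1b
14) 4468.085ms=14b +319.149ms=1b
15) 4787.234ms=15b +957.447ms=3b
16) 5744.681ms=18b +478.723ms=3/2b
17) 6223.404ms=39/2b +478.723ms=3/2b
18) 6702.128ms=21b +957.447ms=3b
Σ=24b of 24 (188bpm 6/8) — PASS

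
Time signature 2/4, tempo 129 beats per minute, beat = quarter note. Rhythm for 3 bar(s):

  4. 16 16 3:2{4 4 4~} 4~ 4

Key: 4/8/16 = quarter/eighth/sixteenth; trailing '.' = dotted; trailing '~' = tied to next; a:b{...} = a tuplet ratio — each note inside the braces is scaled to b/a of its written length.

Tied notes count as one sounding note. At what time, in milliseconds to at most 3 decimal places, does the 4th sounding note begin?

1. 0.0ms @ 0 + 697.674ms (3/2)
2. 697.674ms @ 3/2 + 116.279ms (1/4)
3. 813.953ms @ 7/4 + 116.279ms (1/4)
4. 930.233ms @ 2 + 310.078ms (2/3)
5. 1240.31ms @ 8/3 + 310.078ms (2/3)
6. 1550.388ms @ 10/3 + 1240.31ms (8/3)

note 4 onset = 2b = 930.233ms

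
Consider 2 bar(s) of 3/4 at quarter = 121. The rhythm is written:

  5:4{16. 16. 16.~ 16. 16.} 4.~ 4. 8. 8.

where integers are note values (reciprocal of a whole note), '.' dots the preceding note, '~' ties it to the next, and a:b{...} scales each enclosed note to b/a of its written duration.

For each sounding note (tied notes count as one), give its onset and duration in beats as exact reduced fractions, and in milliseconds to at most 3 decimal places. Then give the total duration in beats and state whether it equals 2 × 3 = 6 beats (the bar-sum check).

1) 0.0ms=0b +148.76ms=3/10b
2) 148.76ms=3/10b +148.76ms=3/10b
3) 297.521ms=3/5b +297.521ms=3/5b
4) 595.041ms=6/5b +148.76ms=3/10b
5) 743.802ms=3/2b +1487.603ms=3b
6) 2231.405ms=9/2b +371.901ms=3/4b
7) 2603.306ms=21/4b +371.901ms=3/4b
Σ=6b of 6 (121bpm 3/4) — PASS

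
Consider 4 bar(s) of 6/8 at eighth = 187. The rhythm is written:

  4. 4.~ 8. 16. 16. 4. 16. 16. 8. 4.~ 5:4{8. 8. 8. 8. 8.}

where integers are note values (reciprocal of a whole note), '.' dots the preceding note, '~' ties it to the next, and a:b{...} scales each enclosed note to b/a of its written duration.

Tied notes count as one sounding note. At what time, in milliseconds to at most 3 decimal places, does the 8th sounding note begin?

note 8 onset = 27/2b = 4331.551ms

1. 0.0ms @ 0 + 962.567ms (3)
2. 962.567ms @ 3 + 1443.85ms (9/2)
3. 2406.417ms @ 15/2 + 240.642ms (3/4)
4. 2647.059ms @ 33/4 + 240.642ms (3/4)
5. 2887.701ms @ 9 + 962.567ms (3)
6. 3850.267ms @ 12 + 240.642ms (3/4)
7. 4090.909ms @ 51/4 + 240.642ms (3/4)
8. 4331.551ms @ 27/2 + 481.283ms (3/2)
9. 4812.834ms @ 15 + 1347.594ms (21/5)
10. 6160.428ms @ 96/5 + 385.027ms (6/5)
11. 6545.455ms @ 102/5 + 385.027ms (6/5)
12. 6930.481ms @ 108/5 + 385.027ms (6/5)
13. 7315.508ms @ 114/5 + 385.027ms (6/5)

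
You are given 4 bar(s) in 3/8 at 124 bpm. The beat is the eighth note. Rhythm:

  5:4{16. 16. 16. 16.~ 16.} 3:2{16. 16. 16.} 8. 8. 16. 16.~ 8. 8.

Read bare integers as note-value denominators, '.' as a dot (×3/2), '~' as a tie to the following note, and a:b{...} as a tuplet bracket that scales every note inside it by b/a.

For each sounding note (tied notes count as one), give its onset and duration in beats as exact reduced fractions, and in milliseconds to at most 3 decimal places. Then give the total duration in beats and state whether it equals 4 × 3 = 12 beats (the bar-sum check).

1) 0.0ms=0b +290.323ms=3/5b
2) 290.323ms=3/5b +290.323ms=3/5b
3) 580.645ms=6/5b +290.323ms=3/5b
4) 870.968ms=9/5b +580.645ms=6/5b
5) 1451.613ms=3b +241.935ms=1/2b
6) 1693.548ms=7/2b +241.935ms=1/2b
7) 1935.484ms=4b +241.935ms=1/2b
8) 2177.419ms=9/2b +725.806ms=3/2b
9) 2903.226ms=6b +725.806ms=3/2b
10) 3629.032ms=15/2b +362.903ms=3/4b
11) 3991.935ms=33/4b +1088.71ms=9/4b
12) 5080.645ms=21/2b +725.806ms=3/2b
Σ=12b of 12 (124bpm 3/8) — PASS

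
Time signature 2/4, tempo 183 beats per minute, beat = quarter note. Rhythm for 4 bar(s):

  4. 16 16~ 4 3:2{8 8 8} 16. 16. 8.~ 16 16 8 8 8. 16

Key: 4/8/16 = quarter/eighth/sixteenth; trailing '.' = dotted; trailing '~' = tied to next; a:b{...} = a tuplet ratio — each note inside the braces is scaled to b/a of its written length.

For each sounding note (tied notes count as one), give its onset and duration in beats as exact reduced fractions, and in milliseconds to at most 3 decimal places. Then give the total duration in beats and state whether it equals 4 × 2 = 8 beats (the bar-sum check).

1) 0.0ms=0b +491.803ms=3/2b
2) 491.803ms=3/2b +81.967ms=1/4b
3) 573.77ms=7/4b +409.836ms=5/4b
4) 983.607ms=3b +109.29ms=1/3b
5) 1092.896ms=10/3b +109.29ms=1/3b
6) 1202.186ms=11/3b +109.29ms=1/3b
7) 1311.475ms=4b +122.951ms=3/8b
8) 1434.426ms=35/8b +122.951ms=3/8b
9) 1557.377ms=19/4b +327.869ms=1b
10) 1885.246ms=23/4b +81.967ms=1/4b
11) 1967.213ms=6b +163.934ms=1/2b
12) 2131.148ms=13/2b +163.934ms=1/2b
13) 2295.082ms=7b +245.902ms=3/4b
14) 2540.984ms=31/4b +81.967ms=1/4b
Σ=8b of 8 (183bpm 2/4) — PASS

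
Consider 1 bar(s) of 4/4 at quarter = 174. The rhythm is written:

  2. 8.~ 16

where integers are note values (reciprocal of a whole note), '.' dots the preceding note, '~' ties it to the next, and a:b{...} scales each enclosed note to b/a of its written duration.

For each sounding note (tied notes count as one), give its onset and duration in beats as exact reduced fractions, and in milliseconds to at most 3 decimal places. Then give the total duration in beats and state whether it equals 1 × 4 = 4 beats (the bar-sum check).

1) 0.0ms=0b +1034.483ms=3b
2) 1034.483ms=3b +344.828ms=1b
Σ=4b of 4 (174bpm 4/4) — PASS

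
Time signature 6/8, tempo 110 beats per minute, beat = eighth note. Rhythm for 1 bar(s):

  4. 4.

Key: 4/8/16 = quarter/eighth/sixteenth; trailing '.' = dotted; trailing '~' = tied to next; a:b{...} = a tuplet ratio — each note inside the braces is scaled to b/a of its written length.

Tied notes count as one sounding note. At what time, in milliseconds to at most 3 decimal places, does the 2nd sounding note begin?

note 2 onset = 3b = 1636.364ms

1. 0.0ms @ 0 + 1636.364ms (3)
2. 1636.364ms @ 3 + 1636.364ms (3)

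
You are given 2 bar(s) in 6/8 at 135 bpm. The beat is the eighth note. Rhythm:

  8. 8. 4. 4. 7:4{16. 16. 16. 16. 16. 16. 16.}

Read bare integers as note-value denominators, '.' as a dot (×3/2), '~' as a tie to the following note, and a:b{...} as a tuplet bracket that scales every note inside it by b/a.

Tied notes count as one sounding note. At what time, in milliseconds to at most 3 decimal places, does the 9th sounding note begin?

1. 0.0ms @ 0 + 666.667ms (3/2)
2. 666.667ms @ 3/2 + 666.667ms (3/2)
3. 1333.333ms @ 3 + 1333.333ms (3)
4. 2666.667ms @ 6 + 1333.333ms (3)
5. 4000.0ms @ 9 + 190.476ms (3/7)
6. 4190.476ms @ 66/7 + 190.476ms (3/7)
7. 4380.952ms @ 69/7 + 190.476ms (3/7)
8. 4571.429ms @ 72/7 + 190.476ms (3/7)
9. 4761.905ms @ 75/7 + 190.476ms (3/7)
10. 4952.381ms @ 78/7 + 190.476ms (3/7)
11. 5142.857ms @ 81/7 + 190.476ms (3/7)

note 9 onset = 75/7b = 4761.905ms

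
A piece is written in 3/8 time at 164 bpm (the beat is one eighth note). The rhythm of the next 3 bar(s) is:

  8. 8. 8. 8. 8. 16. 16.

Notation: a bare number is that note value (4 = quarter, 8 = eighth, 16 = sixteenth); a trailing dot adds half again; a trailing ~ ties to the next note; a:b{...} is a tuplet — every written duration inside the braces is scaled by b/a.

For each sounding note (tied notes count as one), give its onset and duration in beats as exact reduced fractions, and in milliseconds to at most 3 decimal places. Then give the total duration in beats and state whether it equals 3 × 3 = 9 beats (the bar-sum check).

1) 0.0ms=0b +548.78ms=3/2b
2) 548.78ms=3/2b +548.78ms=3/2b
3) 1097.561ms=3b +548.78ms=3/2b
4) 1646.341ms=9/2b +548.78ms=3/2b
5) 2195.122ms=6b +548.78ms=3/2b
6) 2743.902ms=15/2b +274.39ms=3/4b
7) 3018.293ms=33/4b +274.39ms=3/4b
Σ=9b of 9 (164bpm 3/8) — PASS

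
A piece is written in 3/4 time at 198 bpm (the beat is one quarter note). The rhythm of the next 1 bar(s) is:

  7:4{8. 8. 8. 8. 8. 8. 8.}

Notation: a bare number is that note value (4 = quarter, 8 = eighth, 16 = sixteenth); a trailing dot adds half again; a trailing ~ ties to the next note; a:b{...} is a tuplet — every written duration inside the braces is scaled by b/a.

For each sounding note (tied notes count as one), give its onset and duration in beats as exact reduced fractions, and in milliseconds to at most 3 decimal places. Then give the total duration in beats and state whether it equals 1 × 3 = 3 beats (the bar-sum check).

1) 0.0ms=0b +129.87ms=3/7b
2) 129.87ms=3/7b +129.87ms=3/7b
3) 259.74ms=6/7b +129.87ms=3/7b
4) 389.61ms=9/7b +129.87ms=3/7b
5) 519.481ms=12/7b +129.87ms=3/7b
6) 649.351ms=15/7b +129.87ms=3/7b
7) 779.221ms=18/7b +129.87ms=3/7b
Σ=3b of 3 (198bpm 3/4) — PASS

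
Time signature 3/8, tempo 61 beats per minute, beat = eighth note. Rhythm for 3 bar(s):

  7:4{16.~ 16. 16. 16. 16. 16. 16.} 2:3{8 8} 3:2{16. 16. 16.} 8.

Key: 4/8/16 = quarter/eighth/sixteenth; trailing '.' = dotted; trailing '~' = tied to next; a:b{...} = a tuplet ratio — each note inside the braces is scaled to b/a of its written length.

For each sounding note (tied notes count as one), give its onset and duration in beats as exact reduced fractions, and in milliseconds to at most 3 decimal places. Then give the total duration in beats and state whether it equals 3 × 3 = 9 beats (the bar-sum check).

1) 0.0ms=0b +843.091ms=6/7b
2) 843.091ms=6/7b +421.546ms=3/7b
3) 1264.637ms=9/7b +421.546ms=3/7b
4) 1686.183ms=12/7b +421.546ms=3/7b
5) 2107.728ms=15/7b +421.546ms=3/7b
6) 2529.274ms=18/7b +421.546ms=3/7b
7) 2950.82ms=3b +1475.41ms=3/2b
8) 4426.23ms=9/2b +1475.41ms=3/2b
9) 5901.639ms=6b +491.803ms=1/2b
10) 6393.443ms=13/2b +491.803ms=1/2b
11) 6885.246ms=7b +491.803ms=1/2b
12) 7377.049ms=15/2b +1475.41ms=3/2b
Σ=9b of 9 (61bpm 3/8) — PASS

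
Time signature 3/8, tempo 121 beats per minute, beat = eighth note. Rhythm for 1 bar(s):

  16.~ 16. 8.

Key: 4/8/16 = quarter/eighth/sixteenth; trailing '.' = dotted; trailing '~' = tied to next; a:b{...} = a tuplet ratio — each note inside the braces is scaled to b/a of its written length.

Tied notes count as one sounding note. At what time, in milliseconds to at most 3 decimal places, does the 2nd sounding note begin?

note 2 onset = 3/2b = 743.802ms

1. 0.0ms @ 0 + 743.802ms (3/2)
2. 743.802ms @ 3/2 + 743.802ms (3/2)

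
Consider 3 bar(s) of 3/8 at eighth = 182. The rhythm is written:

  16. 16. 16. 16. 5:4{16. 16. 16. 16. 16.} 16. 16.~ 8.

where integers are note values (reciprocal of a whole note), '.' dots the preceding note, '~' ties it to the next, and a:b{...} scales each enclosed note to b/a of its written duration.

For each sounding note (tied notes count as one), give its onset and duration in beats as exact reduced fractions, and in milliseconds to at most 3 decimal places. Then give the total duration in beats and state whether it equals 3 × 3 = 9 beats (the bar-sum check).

1) 0.0ms=0b +247.253ms=3/4b
2) 247.253ms=3/4b +247.253ms=3/4b
3) 494.505ms=3/2b +247.253ms=3/4b
4) 741.758ms=9/4b +247.253ms=3/4b
5) 989.011ms=3b +197.802ms=3/5b
6) 1186.813ms=18/5b +197.802ms=3/5b
7) 1384.615ms=21/5b +197.802ms=3/5b
8) 1582.418ms=24/5b +197.802ms=3/5b
9) 1780.22ms=27/5b +197.802ms=3/5b
10) 1978.022ms=6b +247.253ms=3/4b
11) 2225.275ms=27/4b +741.758ms=9/4b
Σ=9b of 9 (182bpm 3/8) — PASS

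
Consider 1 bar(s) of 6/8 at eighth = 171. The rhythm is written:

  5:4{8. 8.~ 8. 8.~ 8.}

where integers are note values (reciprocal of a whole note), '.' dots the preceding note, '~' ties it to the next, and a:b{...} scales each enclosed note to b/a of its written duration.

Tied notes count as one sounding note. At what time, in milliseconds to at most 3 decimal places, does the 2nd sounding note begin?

1. 0.0ms @ 0 + 421.053ms (6/5)
2. 421.053ms @ 6/5 + 842.105ms (12/5)
3. 1263.158ms @ 18/5 + 842.105ms (12/5)

note 2 onset = 6/5b = 421.053ms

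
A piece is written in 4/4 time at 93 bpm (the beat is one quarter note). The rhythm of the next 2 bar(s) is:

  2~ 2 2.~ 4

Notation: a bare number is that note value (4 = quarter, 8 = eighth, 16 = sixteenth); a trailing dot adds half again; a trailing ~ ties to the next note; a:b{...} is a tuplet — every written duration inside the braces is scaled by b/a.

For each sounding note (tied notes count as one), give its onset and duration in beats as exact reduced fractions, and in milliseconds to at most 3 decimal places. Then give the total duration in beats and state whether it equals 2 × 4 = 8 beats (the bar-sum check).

1) 0.0ms=0b +2580.645ms=4b
2) 2580.645ms=4b +2580.645ms=4b
Σ=8b of 8 (93bpm 4/4) — PASS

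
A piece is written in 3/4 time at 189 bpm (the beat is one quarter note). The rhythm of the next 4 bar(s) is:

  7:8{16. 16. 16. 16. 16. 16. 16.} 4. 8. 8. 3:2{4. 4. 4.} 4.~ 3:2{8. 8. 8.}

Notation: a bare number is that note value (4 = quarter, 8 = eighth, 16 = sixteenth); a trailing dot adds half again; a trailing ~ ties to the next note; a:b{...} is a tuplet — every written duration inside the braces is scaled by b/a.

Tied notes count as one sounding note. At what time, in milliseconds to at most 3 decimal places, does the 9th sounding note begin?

note 9 onset = 9/2b = 1428.571ms

1. 0.0ms @ 0 + 136.054ms (3/7)
2. 136.054ms @ 3/7 + 136.054ms (3/7)
3. 272.109ms @ 6/7 + 136.054ms (3/7)
4. 408.163ms @ 9/7 + 136.054ms (3/7)
5. 544.218ms @ 12/7 + 136.054ms (3/7)
6. 680.272ms @ 15/7 + 136.054ms (3/7)
7. 816.327ms @ 18/7 + 136.054ms (3/7)
8. 952.381ms @ 3 + 476.19ms (3/2)
9. 1428.571ms @ 9/2 + 238.095ms (3/4)
10. 1666.667ms @ 21/4 + 238.095ms (3/4)
11. 1904.762ms @ 6 + 317.46ms (1)
12. 2222.222ms @ 7 + 317.46ms (1)
13. 2539.683ms @ 8 + 317.46ms (1)
14. 2857.143ms @ 9 + 634.921ms (2)
15. 3492.063ms @ 11 + 158.73ms (1/2)
16. 3650.794ms @ 23/2 + 158.73ms (1/2)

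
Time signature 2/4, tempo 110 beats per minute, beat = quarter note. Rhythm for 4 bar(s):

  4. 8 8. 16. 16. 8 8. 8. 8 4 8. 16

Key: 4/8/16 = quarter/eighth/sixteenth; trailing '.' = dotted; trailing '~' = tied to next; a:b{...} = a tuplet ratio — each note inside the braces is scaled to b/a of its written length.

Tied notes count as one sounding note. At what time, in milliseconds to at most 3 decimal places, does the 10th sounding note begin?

note 10 onset = 6b = 3272.727ms

1. 0.0ms @ 0 + 818.182ms (3/2)
2. 818.182ms @ 3/2 + 272.727ms (1/2)
3. 1090.909ms @ 2 + 409.091ms (3/4)
4. 1500.0ms @ 11/4 + 204.545ms (3/8)
5. 1704.545ms @ 25/8 + 204.545ms (3/8)
6. 1909.091ms @ 7/2 + 272.727ms (1/2)
7. 2181.818ms @ 4 + 409.091ms (3/4)
8. 2590.909ms @ 19/4 + 409.091ms (3/4)
9. 3000.0ms @ 11/2 + 272.727ms (1/2)
10. 3272.727ms @ 6 + 545.455ms (1)
11. 3818.182ms @ 7 + 409.091ms (3/4)
12. 4227.273ms @ 31/4 + 136.364ms (1/4)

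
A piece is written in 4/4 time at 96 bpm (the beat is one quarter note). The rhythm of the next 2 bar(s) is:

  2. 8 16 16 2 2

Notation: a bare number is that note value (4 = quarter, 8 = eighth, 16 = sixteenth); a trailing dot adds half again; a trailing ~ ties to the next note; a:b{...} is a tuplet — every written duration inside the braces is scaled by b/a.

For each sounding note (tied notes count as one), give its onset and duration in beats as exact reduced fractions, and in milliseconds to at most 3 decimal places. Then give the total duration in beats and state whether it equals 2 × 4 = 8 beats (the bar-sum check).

1) 0.0ms=0b +1875.0ms=3b
2) 1875.0ms=3b +312.5ms=1/2b
3) 2187.5ms=7/2b +156.25ms=1/4b
4) 2343.75ms=15/4b +156.25ms=1/4b
5) 2500.0ms=4b +1250.0ms=2b
6) 3750.0ms=6b +1250.0ms=2b
Σ=8b of 8 (96bpm 4/4) — PASS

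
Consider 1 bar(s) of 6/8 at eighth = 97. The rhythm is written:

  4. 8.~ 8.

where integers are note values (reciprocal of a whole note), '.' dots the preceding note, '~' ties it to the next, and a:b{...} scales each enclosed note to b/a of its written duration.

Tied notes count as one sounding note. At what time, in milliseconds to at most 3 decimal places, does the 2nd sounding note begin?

1. 0.0ms @ 0 + 1855.67ms (3)
2. 1855.67ms @ 3 + 1855.67ms (3)

note 2 onset = 3b = 1855.67ms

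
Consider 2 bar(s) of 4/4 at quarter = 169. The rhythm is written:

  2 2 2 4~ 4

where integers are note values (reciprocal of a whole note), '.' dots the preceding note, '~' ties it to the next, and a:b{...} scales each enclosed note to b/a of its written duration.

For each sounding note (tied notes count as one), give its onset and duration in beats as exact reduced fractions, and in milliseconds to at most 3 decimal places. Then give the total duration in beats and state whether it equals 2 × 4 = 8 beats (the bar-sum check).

1) 0.0ms=0b +710.059ms=2b
2) 710.059ms=2b +710.059ms=2b
3) 1420.118ms=4b +710.059ms=2b
4) 2130.178ms=6b +710.059ms=2b
Σ=8b of 8 (169bpm 4/4) — PASS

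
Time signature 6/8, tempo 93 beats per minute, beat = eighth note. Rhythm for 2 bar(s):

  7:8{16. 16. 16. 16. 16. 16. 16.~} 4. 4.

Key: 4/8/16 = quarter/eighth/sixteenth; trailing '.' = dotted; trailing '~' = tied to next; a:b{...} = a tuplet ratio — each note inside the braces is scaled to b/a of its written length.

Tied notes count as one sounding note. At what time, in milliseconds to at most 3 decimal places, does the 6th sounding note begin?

note 6 onset = 30/7b = 2764.977ms

1. 0.0ms @ 0 + 552.995ms (6/7)
2. 552.995ms @ 6/7 + 552.995ms (6/7)
3. 1105.991ms @ 12/7 + 552.995ms (6/7)
4. 1658.986ms @ 18/7 + 552.995ms (6/7)
5. 2211.982ms @ 24/7 + 552.995ms (6/7)
6. 2764.977ms @ 30/7 + 552.995ms (6/7)
7. 3317.972ms @ 36/7 + 2488.479ms (27/7)
8. 5806.452ms @ 9 + 1935.484ms (3)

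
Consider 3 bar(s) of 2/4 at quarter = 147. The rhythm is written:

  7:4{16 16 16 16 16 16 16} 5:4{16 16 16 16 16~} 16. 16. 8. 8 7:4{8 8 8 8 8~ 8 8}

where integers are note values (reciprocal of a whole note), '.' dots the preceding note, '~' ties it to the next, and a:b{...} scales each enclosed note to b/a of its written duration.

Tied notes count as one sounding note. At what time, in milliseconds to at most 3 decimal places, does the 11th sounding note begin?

1. 0.0ms @ 0 + 58.309ms (1/7)
2. 58.309ms @ 1/7 + 58.309ms (1/7)
3. 116.618ms @ 2/7 + 58.309ms (1/7)
4. 174.927ms @ 3/7 + 58.309ms (1/7)
5. 233.236ms @ 4/7 + 58.309ms (1/7)
6. 291.545ms @ 5/7 + 58.309ms (1/7)
7. 349.854ms @ 6/7 + 58.309ms (1/7)
8. 408.163ms @ 1 + 81.633ms (1/5)
9. 489.796ms @ 6/5 + 81.633ms (1/5)
10. 571.429ms @ 7/5 + 81.633ms (1/5)
11. 653.061ms @ 8/5 + 81.633ms (1/5)
12. 734.694ms @ 9/5 + 234.694ms (23/40)
13. 969.388ms @ 19/8 + 153.061ms (3/8)
14. 1122.449ms @ 11/4 + 306.122ms (3/4)
15. 1428.571ms @ 7/2 + 204.082ms (1/2)
16. 1632.653ms @ 4 + 116.618ms (2/7)
17. 1749.271ms @ 30/7 + 116.618ms (2/7)
18. 1865.889ms @ 32/7 + 116.618ms (2/7)
19. 1982.507ms @ 34/7 + 116.618ms (2/7)
20. 2099.125ms @ 36/7 + 233.236ms (4/7)
21. 2332.362ms @ 40/7 + 116.618ms (2/7)

note 11 onset = 8/5b = 653.061ms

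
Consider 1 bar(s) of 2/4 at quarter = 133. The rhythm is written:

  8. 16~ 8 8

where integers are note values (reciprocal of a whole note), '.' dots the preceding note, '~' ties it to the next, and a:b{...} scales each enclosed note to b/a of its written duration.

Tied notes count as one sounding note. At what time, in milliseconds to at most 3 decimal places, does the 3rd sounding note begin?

note 3 onset = 3/2b = 676.692ms

1. 0.0ms @ 0 + 338.346ms (3/4)
2. 338.346ms @ 3/4 + 338.346ms (3/4)
3. 676.692ms @ 3/2 + 225.564ms (1/2)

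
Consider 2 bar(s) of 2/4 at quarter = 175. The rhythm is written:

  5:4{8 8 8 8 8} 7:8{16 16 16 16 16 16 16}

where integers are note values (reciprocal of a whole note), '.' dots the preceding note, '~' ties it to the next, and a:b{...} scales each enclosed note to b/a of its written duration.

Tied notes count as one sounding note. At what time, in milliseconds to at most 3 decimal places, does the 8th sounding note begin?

note 8 onset = 18/7b = 881.633ms

1. 0.0ms @ 0 + 137.143ms (2/5)
2. 137.143ms @ 2/5 + 137.143ms (2/5)
3. 274.286ms @ 4/5 + 137.143ms (2/5)
4. 411.429ms @ 6/5 + 137.143ms (2/5)
5. 548.571ms @ 8/5 + 137.143ms (2/5)
6. 685.714ms @ 2 + 97.959ms (2/7)
7. 783.673ms @ 16/7 + 97.959ms (2/7)
8. 881.633ms @ 18/7 + 97.959ms (2/7)
9. 979.592ms @ 20/7 + 97.959ms (2/7)
10. 1077.551ms @ 22/7 + 97.959ms (2/7)
11. 1175.51ms @ 24/7 + 97.959ms (2/7)
12. 1273.469ms @ 26/7 + 97.959ms (2/7)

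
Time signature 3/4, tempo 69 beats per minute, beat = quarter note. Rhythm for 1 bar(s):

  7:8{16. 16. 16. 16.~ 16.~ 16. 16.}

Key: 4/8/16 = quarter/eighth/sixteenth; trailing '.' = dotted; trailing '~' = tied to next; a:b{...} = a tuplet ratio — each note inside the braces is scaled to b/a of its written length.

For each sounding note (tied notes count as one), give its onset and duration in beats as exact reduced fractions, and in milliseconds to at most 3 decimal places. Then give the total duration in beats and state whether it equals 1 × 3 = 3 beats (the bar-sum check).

1) 0.0ms=0b +372.671ms=3/7b
2) 372.671ms=3/7b +372.671ms=3/7b
3) 745.342ms=6/7b +372.671ms=3/7b
4) 1118.012ms=9/7b +1118.012ms=9/7b
5) 2236.025ms=18/7b +372.671ms=3/7b
Σ=3b of 3 (69bpm 3/4) — PASS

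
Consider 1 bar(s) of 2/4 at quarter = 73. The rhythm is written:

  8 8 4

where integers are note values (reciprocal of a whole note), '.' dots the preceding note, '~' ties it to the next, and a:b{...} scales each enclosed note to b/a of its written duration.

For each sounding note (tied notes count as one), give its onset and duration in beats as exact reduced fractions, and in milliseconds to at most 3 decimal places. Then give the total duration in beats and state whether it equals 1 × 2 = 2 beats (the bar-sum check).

1) 0.0ms=0b +410.959ms=1/2b
2) 410.959ms=1/2b +410.959ms=1/2b
3) 821.918ms=1b +821.918ms=1b
Σ=2b of 2 (73bpm 2/4) — PASS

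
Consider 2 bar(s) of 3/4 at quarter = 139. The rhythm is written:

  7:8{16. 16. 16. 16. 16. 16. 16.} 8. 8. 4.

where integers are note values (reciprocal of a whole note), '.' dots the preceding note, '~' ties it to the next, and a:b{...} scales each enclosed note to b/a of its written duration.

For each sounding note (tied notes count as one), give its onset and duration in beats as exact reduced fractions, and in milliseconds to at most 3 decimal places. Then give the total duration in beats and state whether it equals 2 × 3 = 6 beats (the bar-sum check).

1) 0.0ms=0b +184.995ms=3/7b
2) 184.995ms=3/7b +184.995ms=3/7b
3) 369.99ms=6/7b +184.995ms=3/7b
4) 554.985ms=9/7b +184.995ms=3/7b
5) 739.979ms=12/7b +184.995ms=3/7b
6) 924.974ms=15/7b +184.995ms=3/7b
7) 1109.969ms=18/7b +184.995ms=3/7b
8) 1294.964ms=3b +323.741ms=3/4b
9) 1618.705ms=15/4b +323.741ms=3/4b
10) 1942.446ms=9/2b +647.482ms=3/2b
Σ=6b of 6 (139bpm 3/4) — PASS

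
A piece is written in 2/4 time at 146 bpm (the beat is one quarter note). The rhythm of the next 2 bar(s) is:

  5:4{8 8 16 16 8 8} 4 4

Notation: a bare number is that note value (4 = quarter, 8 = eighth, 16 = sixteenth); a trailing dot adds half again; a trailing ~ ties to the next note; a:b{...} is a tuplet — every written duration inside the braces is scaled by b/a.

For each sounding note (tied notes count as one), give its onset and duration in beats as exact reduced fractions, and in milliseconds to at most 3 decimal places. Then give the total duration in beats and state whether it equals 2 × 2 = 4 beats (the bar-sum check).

1) 0.0ms=0b +164.384ms=2/5b
2) 164.384ms=2/5b +164.384ms=2/5b
3) 328.767ms=4/5b +82.192ms=1/5b
4) 410.959ms=1b +82.192ms=1/5b
5) 493.151ms=6/5b +164.384ms=2/5b
6) 657.534ms=8/5b +164.384ms=2/5b
7) 821.918ms=2b +410.959ms=1b
8) 1232.877ms=3b +410.959ms=1b
Σ=4b of 4 (146bpm 2/4) — PASS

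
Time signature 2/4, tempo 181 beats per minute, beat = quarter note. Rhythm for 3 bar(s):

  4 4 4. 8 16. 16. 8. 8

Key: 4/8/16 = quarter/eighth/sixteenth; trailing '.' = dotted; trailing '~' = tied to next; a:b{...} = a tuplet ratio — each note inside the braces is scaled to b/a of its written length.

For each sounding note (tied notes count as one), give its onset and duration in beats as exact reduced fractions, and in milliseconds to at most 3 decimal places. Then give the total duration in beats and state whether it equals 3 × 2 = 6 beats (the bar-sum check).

1) 0.0ms=0b +331.492ms=1b
2) 331.492ms=1b +331.492ms=1b
3) 662.983ms=2b +497.238ms=3/2b
4) 1160.221ms=7/2b +165.746ms=1/2b
5) 1325.967ms=4b +124.309ms=3/8b
6) 1450.276ms=35/8b +124.309ms=3/8b
7) 1574.586ms=19/4b +248.619ms=3/4b
8) 1823.204ms=11/2b +165.746ms=1/2b
Σ=6b of 6 (181bpm 2/4) — PASS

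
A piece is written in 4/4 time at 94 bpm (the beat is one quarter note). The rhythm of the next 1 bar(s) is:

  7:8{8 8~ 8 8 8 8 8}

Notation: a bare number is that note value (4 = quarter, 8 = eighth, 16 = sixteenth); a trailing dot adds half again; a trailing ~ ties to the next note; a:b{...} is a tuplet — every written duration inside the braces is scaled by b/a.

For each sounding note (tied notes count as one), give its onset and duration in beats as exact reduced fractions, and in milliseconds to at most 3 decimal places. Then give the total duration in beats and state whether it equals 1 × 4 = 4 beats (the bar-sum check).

1) 0.0ms=0b +364.742ms=4/7b
2) 364.742ms=4/7b +729.483ms=8/7b
3) 1094.225ms=12/7b +364.742ms=4/7b
4) 1458.967ms=16/7b +364.742ms=4/7b
5) 1823.708ms=20/7b +364.742ms=4/7b
6) 2188.45ms=24/7b +364.742ms=4/7b
Σ=4b of 4 (94bpm 4/4) — PASS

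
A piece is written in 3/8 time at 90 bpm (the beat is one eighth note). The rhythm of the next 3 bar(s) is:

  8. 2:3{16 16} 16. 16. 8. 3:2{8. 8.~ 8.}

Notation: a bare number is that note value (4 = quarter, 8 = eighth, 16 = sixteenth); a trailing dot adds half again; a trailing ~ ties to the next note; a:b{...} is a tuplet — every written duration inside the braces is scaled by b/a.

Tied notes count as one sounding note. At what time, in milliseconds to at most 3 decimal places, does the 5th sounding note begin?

note 5 onset = 15/4b = 2500.0ms

1. 0.0ms @ 0 + 1000.0ms (3/2)
2. 1000.0ms @ 3/2 + 500.0ms (3/4)
3. 1500.0ms @ 9/4 + 500.0ms (3/4)
4. 2000.0ms @ 3 + 500.0ms (3/4)
5. 2500.0ms @ 15/4 + 500.0ms (3/4)
6. 3000.0ms @ 9/2 + 1000.0ms (3/2)
7. 4000.0ms @ 6 + 666.667ms (1)
8. 4666.667ms @ 7 + 1333.333ms (2)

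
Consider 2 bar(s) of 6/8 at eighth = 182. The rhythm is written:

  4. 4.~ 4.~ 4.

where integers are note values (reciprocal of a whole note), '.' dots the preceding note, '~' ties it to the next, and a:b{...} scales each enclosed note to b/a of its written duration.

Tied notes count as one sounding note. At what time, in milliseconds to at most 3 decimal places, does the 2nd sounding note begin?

1. 0.0ms @ 0 + 989.011ms (3)
2. 989.011ms @ 3 + 2967.033ms (9)

note 2 onset = 3b = 989.011ms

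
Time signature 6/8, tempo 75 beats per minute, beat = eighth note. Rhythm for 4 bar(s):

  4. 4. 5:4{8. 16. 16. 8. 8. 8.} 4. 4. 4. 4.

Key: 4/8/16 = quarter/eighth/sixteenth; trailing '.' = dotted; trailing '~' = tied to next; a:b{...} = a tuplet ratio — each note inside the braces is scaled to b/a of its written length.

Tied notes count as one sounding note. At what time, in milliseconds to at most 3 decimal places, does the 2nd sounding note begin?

1. 0.0ms @ 0 + 2400.0ms (3)
2. 2400.0ms @ 3 + 2400.0ms (3)
3. 4800.0ms @ 6 + 960.0ms (6/5)
4. 5760.0ms @ 36/5 + 480.0ms (3/5)
5. 6240.0ms @ 39/5 + 480.0ms (3/5)
6. 6720.0ms @ 42/5 + 960.0ms (6/5)
7. 7680.0ms @ 48/5 + 960.0ms (6/5)
8. 8640.0ms @ 54/5 + 960.0ms (6/5)
9. 9600.0ms @ 12 + 2400.0ms (3)
10. 12000.0ms @ 15 + 2400.0ms (3)
11. 14400.0ms @ 18 + 2400.0ms (3)
12. 16800.0ms @ 21 + 2400.0ms (3)

note 2 onset = 3b = 2400.0ms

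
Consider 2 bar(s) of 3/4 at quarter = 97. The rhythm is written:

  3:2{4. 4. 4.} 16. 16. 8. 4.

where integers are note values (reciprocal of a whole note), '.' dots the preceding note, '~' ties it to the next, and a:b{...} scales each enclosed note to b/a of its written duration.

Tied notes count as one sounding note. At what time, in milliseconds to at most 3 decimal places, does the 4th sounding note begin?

1. 0.0ms @ 0 + 618.557ms (1)
2. 618.557ms @ 1 + 618.557ms (1)
3. 1237.113ms @ 2 + 618.557ms (1)
4. 1855.67ms @ 3 + 231.959ms (3/8)
5. 2087.629ms @ 27/8 + 231.959ms (3/8)
6. 2319.588ms @ 15/4 + 463.918ms (3/4)
7. 2783.505ms @ 9/2 + 927.835ms (3/2)

note 4 onset = 3b = 1855.67ms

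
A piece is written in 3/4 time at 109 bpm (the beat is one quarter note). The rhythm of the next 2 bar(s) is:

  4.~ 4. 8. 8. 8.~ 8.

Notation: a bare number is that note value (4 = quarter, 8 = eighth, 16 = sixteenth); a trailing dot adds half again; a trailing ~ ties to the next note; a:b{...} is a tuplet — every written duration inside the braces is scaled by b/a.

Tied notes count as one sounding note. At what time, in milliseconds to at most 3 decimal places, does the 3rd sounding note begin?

1. 0.0ms @ 0 + 1651.376ms (3)
2. 1651.376ms @ 3 + 412.844ms (3/4)
3. 2064.22ms @ 15/4 + 412.844ms (3/4)
4. 2477.064ms @ 9/2 + 825.688ms (3/2)

note 3 onset = 15/4b = 2064.22ms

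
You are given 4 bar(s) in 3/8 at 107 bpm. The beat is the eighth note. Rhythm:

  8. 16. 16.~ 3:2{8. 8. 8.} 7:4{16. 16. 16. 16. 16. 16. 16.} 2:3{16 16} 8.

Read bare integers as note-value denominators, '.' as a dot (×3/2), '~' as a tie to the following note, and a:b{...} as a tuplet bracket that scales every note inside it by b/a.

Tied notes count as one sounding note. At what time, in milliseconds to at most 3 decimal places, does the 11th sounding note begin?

note 11 onset = 57/7b = 4566.088ms

1. 0.0ms @ 0 + 841.121ms (3/2)
2. 841.121ms @ 3/2 + 420.561ms (3/4)
3. 1261.682ms @ 9/4 + 981.308ms (7/4)
4. 2242.991ms @ 4 + 560.748ms (1)
5. 2803.738ms @ 5 + 560.748ms (1)
6. 3364.486ms @ 6 + 240.32ms (3/7)
7. 3604.806ms @ 45/7 + 240.32ms (3/7)
8. 3845.127ms @ 48/7 + 240.32ms (3/7)
9. 4085.447ms @ 51/7 + 240.32ms (3/7)
10. 4325.768ms @ 54/7 + 240.32ms (3/7)
11. 4566.088ms @ 57/7 + 240.32ms (3/7)
12. 4806.409ms @ 60/7 + 240.32ms (3/7)
13. 5046.729ms @ 9 + 420.561ms (3/4)
14. 5467.29ms @ 39/4 + 420.561ms (3/4)
15. 5887.85ms @ 21/2 + 841.121ms (3/2)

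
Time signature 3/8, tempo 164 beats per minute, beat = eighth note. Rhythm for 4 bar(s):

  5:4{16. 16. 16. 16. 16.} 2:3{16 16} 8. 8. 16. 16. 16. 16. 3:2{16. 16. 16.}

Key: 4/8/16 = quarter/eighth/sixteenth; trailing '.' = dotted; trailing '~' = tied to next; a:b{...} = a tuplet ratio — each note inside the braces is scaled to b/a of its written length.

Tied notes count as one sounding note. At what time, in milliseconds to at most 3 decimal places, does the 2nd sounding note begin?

1. 0.0ms @ 0 + 219.512ms (3/5)
2. 219.512ms @ 3/5 + 219.512ms (3/5)
3. 439.024ms @ 6/5 + 219.512ms (3/5)
4. 658.537ms @ 9/5 + 219.512ms (3/5)
5. 878.049ms @ 12/5 + 219.512ms (3/5)
6. 1097.561ms @ 3 + 274.39ms (3/4)
7. 1371.951ms @ 15/4 + 274.39ms (3/4)
8. 1646.341ms @ 9/2 + 548.78ms (3/2)
9. 2195.122ms @ 6 + 548.78ms (3/2)
10. 2743.902ms @ 15/2 + 274.39ms (3/4)
11. 3018.293ms @ 33/4 + 274.39ms (3/4)
12. 3292.683ms @ 9 + 274.39ms (3/4)
13. 3567.073ms @ 39/4 + 274.39ms (3/4)
14. 3841.463ms @ 21/2 + 182.927ms (1/2)
15. 4024.39ms @ 11 + 182.927ms (1/2)
16. 4207.317ms @ 23/2 + 182.927ms (1/2)

note 2 onset = 3/5b = 219.512ms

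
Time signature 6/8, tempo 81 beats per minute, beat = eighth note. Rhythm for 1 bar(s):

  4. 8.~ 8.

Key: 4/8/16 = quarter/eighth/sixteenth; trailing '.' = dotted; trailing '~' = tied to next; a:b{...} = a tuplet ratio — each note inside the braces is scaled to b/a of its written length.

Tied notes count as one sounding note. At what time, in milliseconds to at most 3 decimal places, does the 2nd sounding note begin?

1. 0.0ms @ 0 + 2222.222ms (3)
2. 2222.222ms @ 3 + 2222.222ms (3)

note 2 onset = 3b = 2222.222ms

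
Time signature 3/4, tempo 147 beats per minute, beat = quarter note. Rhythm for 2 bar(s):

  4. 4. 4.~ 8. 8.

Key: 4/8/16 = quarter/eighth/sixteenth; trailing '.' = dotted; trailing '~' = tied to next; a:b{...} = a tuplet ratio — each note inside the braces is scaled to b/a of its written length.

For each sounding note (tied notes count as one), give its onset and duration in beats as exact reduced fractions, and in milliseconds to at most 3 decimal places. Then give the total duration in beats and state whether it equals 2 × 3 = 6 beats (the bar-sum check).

1) 0.0ms=0b +612.245ms=3/2b
2) 612.245ms=3/2b +612.245ms=3/2b
3) 1224.49ms=3b +918.367ms=9/4b
4) 2142.857ms=21/4b +306.122ms=3/4b
Σ=6b of 6 (147bpm 3/4) — PASS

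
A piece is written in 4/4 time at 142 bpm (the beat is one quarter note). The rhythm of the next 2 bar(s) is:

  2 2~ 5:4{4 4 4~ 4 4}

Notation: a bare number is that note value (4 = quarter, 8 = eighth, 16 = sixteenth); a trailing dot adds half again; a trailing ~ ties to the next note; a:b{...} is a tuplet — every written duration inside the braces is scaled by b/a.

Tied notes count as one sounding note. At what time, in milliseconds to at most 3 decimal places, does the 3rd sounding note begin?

note 3 onset = 24/5b = 2028.169ms

1. 0.0ms @ 0 + 845.07ms (2)
2. 845.07ms @ 2 + 1183.099ms (14/5)
3. 2028.169ms @ 24/5 + 338.028ms (4/5)
4. 2366.197ms @ 28/5 + 676.056ms (8/5)
5. 3042.254ms @ 36/5 + 338.028ms (4/5)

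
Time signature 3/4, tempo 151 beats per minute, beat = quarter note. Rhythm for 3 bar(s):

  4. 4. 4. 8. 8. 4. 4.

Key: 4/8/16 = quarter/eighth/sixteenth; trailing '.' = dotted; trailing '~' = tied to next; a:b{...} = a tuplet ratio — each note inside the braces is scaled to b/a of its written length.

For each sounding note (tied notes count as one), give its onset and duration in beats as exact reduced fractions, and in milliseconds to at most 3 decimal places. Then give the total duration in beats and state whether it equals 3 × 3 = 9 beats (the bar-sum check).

1) 0.0ms=0b +596.026ms=3/2b
2) 596.026ms=3/2b +596.026ms=3/2b
3) 1192.053ms=3b +596.026ms=3/2b
4) 1788.079ms=9/2b +298.013ms=3/4b
5) 2086.093ms=21/4b +298.013ms=3/4b
6) 2384.106ms=6b +596.026ms=3/2b
7) 2980.132ms=15/2b +596.026ms=3/2b
Σ=9b of 9 (151bpm 3/4) — PASS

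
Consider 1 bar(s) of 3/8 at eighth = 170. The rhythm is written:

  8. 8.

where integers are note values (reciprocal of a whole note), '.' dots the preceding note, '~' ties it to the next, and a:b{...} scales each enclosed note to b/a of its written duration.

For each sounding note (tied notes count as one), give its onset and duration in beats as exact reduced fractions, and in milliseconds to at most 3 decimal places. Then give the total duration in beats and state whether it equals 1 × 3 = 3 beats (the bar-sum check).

1) 0.0ms=0b +529.412ms=3/2b
2) 529.412ms=3/2b +529.412ms=3/2b
Σ=3b of 3 (170bpm 3/8) — PASS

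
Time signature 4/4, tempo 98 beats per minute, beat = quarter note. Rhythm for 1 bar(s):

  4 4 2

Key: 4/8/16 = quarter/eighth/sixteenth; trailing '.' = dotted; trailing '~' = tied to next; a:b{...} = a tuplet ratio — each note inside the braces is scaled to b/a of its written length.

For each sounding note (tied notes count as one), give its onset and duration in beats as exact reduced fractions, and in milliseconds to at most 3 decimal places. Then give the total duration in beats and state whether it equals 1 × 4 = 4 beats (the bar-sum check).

1) 0.0ms=0b +612.245ms=1b
2) 612.245ms=1b +612.245ms=1b
3) 1224.49ms=2b +1224.49ms=2b
Σ=4b of 4 (98bpm 4/4) — PASS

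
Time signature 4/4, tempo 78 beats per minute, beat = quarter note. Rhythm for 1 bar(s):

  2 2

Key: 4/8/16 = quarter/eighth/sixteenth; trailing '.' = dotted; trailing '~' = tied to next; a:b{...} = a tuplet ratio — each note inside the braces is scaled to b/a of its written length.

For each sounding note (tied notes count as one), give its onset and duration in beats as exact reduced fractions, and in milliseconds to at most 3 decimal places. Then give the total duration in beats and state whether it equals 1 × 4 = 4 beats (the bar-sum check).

1) 0.0ms=0b +1538.462ms=2b
2) 1538.462ms=2b +1538.462ms=2b
Σ=4b of 4 (78bpm 4/4) — PASS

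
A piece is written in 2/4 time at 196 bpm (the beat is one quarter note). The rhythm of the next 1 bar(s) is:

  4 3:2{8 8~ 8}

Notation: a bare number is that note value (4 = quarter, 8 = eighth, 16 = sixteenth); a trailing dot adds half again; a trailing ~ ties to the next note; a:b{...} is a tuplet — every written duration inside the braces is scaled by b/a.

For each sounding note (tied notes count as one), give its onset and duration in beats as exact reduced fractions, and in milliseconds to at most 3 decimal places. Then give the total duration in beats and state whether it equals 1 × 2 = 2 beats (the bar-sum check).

1) 0.0ms=0b +306.122ms=1b
2) 306.122ms=1b +102.041ms=1/3b
3) 408.163ms=4/3b +204.082ms=2/3b
Σ=2b of 2 (196bpm 2/4) — PASS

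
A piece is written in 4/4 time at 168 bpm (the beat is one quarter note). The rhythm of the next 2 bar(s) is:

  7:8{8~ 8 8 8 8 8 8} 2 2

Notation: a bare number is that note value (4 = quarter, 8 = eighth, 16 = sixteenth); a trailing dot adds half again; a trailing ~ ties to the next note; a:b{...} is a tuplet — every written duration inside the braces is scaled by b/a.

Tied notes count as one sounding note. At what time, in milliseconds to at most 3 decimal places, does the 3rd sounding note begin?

note 3 onset = 12/7b = 612.245ms

1. 0.0ms @ 0 + 408.163ms (8/7)
2. 408.163ms @ 8/7 + 204.082ms (4/7)
3. 612.245ms @ 12/7 + 204.082ms (4/7)
4. 816.327ms @ 16/7 + 204.082ms (4/7)
5. 1020.408ms @ 20/7 + 204.082ms (4/7)
6. 1224.49ms @ 24/7 + 204.082ms (4/7)
7. 1428.571ms @ 4 + 714.286ms (2)
8. 2142.857ms @ 6 + 714.286ms (2)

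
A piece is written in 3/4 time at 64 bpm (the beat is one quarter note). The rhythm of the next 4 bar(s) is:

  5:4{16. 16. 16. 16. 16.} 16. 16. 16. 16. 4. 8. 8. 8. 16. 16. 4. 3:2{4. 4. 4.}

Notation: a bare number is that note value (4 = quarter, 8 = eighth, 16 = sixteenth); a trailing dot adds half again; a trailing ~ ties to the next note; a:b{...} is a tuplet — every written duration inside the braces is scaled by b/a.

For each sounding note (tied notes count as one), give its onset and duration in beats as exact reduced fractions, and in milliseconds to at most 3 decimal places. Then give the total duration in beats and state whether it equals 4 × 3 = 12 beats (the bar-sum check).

1) 0.0ms=0b +281.25ms=3/10b
2) 281.25ms=3/10b +281.25ms=3/10b
3) 562.5ms=3/5b +281.25ms=3/10b
4) 843.75ms=9/10b +281.25ms=3/10b
5) 1125.0ms=6/5b +281.25ms=3/10b
6) 1406.25ms=3/2b +351.562ms=3/8b
7) 1757.812ms=15/8b +351.562ms=3/8b
8) 2109.375ms=9/4b +351.562ms=3/8b
9) 2460.938ms=21/8b +351.562ms=3/8b
10) 2812.5ms=3b +1406.25ms=3/2b
11) 4218.75ms=9/2b +703.125ms=3/4b
12) 4921.875ms=21/4b +703.125ms=3/4b
13) 5625.0ms=6b +703.125ms=3/4b
14) 6328.125ms=27/4b +351.562ms=3/8b
15) 6679.688ms=57/8b +351.562ms=3/8b
16) 7031.25ms=15/2b +1406.25ms=3/2b
17) 8437.5ms=9b +937.5ms=1b
18) 9375.0ms=10b +937.5ms=1b
19) 10312.5ms=11b +937.5ms=1b
Σ=12b of 12 (64bpm 3/4) — PASS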